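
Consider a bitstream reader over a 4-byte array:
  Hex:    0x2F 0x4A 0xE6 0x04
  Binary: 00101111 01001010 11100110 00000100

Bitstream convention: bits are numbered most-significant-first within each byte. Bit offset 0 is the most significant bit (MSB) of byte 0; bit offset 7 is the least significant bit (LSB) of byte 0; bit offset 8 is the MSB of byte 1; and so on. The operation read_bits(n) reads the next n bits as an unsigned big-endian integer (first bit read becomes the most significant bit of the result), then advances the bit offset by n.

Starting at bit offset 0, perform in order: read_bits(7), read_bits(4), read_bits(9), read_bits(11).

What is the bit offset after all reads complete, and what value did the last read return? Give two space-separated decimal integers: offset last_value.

Answer: 31 770

Derivation:
Read 1: bits[0:7] width=7 -> value=23 (bin 0010111); offset now 7 = byte 0 bit 7; 25 bits remain
Read 2: bits[7:11] width=4 -> value=10 (bin 1010); offset now 11 = byte 1 bit 3; 21 bits remain
Read 3: bits[11:20] width=9 -> value=174 (bin 010101110); offset now 20 = byte 2 bit 4; 12 bits remain
Read 4: bits[20:31] width=11 -> value=770 (bin 01100000010); offset now 31 = byte 3 bit 7; 1 bits remain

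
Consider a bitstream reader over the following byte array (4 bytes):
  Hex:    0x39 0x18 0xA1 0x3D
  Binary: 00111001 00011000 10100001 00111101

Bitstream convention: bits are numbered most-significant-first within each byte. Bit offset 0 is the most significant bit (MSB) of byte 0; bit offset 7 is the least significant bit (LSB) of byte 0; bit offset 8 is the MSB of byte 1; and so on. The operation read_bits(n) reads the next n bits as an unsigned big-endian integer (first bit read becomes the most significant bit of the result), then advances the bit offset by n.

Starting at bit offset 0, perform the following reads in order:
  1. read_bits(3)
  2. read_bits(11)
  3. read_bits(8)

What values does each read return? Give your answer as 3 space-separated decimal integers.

Read 1: bits[0:3] width=3 -> value=1 (bin 001); offset now 3 = byte 0 bit 3; 29 bits remain
Read 2: bits[3:14] width=11 -> value=1606 (bin 11001000110); offset now 14 = byte 1 bit 6; 18 bits remain
Read 3: bits[14:22] width=8 -> value=40 (bin 00101000); offset now 22 = byte 2 bit 6; 10 bits remain

Answer: 1 1606 40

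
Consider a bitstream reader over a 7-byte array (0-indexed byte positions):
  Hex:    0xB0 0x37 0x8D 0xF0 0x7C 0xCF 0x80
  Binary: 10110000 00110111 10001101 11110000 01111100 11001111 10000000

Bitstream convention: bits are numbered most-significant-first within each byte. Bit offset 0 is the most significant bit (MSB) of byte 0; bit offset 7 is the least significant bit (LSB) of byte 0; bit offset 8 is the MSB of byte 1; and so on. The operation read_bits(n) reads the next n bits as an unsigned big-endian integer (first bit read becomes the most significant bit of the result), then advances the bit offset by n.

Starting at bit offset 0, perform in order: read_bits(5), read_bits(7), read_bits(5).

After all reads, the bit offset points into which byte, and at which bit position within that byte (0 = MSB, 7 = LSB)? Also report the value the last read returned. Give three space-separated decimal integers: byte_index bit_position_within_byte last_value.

Answer: 2 1 15

Derivation:
Read 1: bits[0:5] width=5 -> value=22 (bin 10110); offset now 5 = byte 0 bit 5; 51 bits remain
Read 2: bits[5:12] width=7 -> value=3 (bin 0000011); offset now 12 = byte 1 bit 4; 44 bits remain
Read 3: bits[12:17] width=5 -> value=15 (bin 01111); offset now 17 = byte 2 bit 1; 39 bits remain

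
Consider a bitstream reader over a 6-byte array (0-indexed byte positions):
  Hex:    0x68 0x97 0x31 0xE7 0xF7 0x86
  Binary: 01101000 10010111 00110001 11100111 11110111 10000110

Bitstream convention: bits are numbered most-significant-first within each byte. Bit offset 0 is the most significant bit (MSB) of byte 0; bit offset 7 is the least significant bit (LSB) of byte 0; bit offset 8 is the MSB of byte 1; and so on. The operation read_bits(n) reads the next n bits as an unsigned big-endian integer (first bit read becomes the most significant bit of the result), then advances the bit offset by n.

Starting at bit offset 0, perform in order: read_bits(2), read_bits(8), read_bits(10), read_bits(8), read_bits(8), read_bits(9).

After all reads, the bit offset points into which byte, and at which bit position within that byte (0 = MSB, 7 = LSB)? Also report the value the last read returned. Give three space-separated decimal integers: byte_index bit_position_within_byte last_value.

Answer: 5 5 240

Derivation:
Read 1: bits[0:2] width=2 -> value=1 (bin 01); offset now 2 = byte 0 bit 2; 46 bits remain
Read 2: bits[2:10] width=8 -> value=162 (bin 10100010); offset now 10 = byte 1 bit 2; 38 bits remain
Read 3: bits[10:20] width=10 -> value=371 (bin 0101110011); offset now 20 = byte 2 bit 4; 28 bits remain
Read 4: bits[20:28] width=8 -> value=30 (bin 00011110); offset now 28 = byte 3 bit 4; 20 bits remain
Read 5: bits[28:36] width=8 -> value=127 (bin 01111111); offset now 36 = byte 4 bit 4; 12 bits remain
Read 6: bits[36:45] width=9 -> value=240 (bin 011110000); offset now 45 = byte 5 bit 5; 3 bits remain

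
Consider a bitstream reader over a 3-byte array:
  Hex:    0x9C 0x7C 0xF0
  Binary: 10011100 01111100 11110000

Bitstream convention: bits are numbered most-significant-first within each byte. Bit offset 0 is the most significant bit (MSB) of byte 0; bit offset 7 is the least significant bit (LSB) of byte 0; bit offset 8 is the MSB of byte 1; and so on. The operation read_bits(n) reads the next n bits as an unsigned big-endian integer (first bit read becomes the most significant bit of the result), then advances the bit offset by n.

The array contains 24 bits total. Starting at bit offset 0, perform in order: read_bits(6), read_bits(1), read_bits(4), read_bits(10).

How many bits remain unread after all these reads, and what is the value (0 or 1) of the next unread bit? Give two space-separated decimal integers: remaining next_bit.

Answer: 3 0

Derivation:
Read 1: bits[0:6] width=6 -> value=39 (bin 100111); offset now 6 = byte 0 bit 6; 18 bits remain
Read 2: bits[6:7] width=1 -> value=0 (bin 0); offset now 7 = byte 0 bit 7; 17 bits remain
Read 3: bits[7:11] width=4 -> value=3 (bin 0011); offset now 11 = byte 1 bit 3; 13 bits remain
Read 4: bits[11:21] width=10 -> value=926 (bin 1110011110); offset now 21 = byte 2 bit 5; 3 bits remain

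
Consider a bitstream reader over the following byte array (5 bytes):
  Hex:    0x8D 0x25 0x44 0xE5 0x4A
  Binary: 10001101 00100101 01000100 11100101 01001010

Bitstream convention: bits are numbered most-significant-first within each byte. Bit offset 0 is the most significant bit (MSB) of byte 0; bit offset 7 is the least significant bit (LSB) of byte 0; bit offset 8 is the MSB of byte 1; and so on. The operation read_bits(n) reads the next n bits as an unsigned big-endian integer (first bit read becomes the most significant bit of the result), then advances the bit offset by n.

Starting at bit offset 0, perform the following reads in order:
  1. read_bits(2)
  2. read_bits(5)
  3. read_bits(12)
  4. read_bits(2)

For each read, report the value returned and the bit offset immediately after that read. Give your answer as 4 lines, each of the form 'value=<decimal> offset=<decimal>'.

Read 1: bits[0:2] width=2 -> value=2 (bin 10); offset now 2 = byte 0 bit 2; 38 bits remain
Read 2: bits[2:7] width=5 -> value=6 (bin 00110); offset now 7 = byte 0 bit 7; 33 bits remain
Read 3: bits[7:19] width=12 -> value=2346 (bin 100100101010); offset now 19 = byte 2 bit 3; 21 bits remain
Read 4: bits[19:21] width=2 -> value=0 (bin 00); offset now 21 = byte 2 bit 5; 19 bits remain

Answer: value=2 offset=2
value=6 offset=7
value=2346 offset=19
value=0 offset=21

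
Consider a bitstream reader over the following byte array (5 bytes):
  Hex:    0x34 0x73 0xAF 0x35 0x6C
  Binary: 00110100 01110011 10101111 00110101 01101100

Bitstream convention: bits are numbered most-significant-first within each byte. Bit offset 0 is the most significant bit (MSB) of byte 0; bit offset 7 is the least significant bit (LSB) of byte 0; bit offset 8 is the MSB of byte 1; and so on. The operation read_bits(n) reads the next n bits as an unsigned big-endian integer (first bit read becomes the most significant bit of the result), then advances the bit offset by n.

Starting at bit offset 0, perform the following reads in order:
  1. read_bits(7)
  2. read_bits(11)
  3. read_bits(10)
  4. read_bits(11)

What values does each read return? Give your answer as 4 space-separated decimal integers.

Answer: 26 462 755 694

Derivation:
Read 1: bits[0:7] width=7 -> value=26 (bin 0011010); offset now 7 = byte 0 bit 7; 33 bits remain
Read 2: bits[7:18] width=11 -> value=462 (bin 00111001110); offset now 18 = byte 2 bit 2; 22 bits remain
Read 3: bits[18:28] width=10 -> value=755 (bin 1011110011); offset now 28 = byte 3 bit 4; 12 bits remain
Read 4: bits[28:39] width=11 -> value=694 (bin 01010110110); offset now 39 = byte 4 bit 7; 1 bits remain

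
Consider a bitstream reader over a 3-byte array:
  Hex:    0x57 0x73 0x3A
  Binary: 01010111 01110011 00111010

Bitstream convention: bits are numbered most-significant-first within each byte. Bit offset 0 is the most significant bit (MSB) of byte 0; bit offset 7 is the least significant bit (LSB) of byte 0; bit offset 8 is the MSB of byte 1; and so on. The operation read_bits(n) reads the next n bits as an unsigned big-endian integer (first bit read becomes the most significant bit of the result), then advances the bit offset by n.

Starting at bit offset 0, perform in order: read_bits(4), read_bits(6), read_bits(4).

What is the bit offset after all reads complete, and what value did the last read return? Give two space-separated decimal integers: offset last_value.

Answer: 14 12

Derivation:
Read 1: bits[0:4] width=4 -> value=5 (bin 0101); offset now 4 = byte 0 bit 4; 20 bits remain
Read 2: bits[4:10] width=6 -> value=29 (bin 011101); offset now 10 = byte 1 bit 2; 14 bits remain
Read 3: bits[10:14] width=4 -> value=12 (bin 1100); offset now 14 = byte 1 bit 6; 10 bits remain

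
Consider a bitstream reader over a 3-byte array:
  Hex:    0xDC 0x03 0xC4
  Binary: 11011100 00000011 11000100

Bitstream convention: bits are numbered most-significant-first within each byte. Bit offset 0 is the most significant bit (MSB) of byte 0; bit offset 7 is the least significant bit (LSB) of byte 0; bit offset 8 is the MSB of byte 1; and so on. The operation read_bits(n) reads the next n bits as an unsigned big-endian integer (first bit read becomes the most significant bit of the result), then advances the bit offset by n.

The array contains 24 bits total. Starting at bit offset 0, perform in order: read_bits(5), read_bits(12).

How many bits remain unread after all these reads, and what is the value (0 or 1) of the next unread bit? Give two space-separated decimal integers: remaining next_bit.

Read 1: bits[0:5] width=5 -> value=27 (bin 11011); offset now 5 = byte 0 bit 5; 19 bits remain
Read 2: bits[5:17] width=12 -> value=2055 (bin 100000000111); offset now 17 = byte 2 bit 1; 7 bits remain

Answer: 7 1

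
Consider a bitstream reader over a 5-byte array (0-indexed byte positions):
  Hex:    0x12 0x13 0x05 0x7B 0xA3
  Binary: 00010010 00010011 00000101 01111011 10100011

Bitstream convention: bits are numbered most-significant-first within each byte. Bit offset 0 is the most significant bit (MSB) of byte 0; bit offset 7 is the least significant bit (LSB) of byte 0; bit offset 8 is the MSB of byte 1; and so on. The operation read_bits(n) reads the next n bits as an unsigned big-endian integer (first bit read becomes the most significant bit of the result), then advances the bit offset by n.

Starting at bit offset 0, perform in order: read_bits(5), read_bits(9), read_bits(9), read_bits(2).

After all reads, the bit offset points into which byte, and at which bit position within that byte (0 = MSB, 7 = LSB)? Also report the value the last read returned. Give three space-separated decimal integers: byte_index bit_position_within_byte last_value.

Answer: 3 1 2

Derivation:
Read 1: bits[0:5] width=5 -> value=2 (bin 00010); offset now 5 = byte 0 bit 5; 35 bits remain
Read 2: bits[5:14] width=9 -> value=132 (bin 010000100); offset now 14 = byte 1 bit 6; 26 bits remain
Read 3: bits[14:23] width=9 -> value=386 (bin 110000010); offset now 23 = byte 2 bit 7; 17 bits remain
Read 4: bits[23:25] width=2 -> value=2 (bin 10); offset now 25 = byte 3 bit 1; 15 bits remain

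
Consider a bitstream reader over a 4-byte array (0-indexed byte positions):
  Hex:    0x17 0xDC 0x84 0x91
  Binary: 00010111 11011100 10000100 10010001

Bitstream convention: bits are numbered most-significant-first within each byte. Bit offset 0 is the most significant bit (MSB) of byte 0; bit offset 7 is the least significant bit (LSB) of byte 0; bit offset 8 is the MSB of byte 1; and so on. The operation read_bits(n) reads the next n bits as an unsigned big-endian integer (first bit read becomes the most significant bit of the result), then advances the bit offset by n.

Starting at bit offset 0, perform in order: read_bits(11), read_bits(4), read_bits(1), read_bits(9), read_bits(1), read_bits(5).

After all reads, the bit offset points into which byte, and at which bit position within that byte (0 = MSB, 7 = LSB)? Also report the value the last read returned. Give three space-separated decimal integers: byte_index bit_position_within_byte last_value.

Answer: 3 7 8

Derivation:
Read 1: bits[0:11] width=11 -> value=190 (bin 00010111110); offset now 11 = byte 1 bit 3; 21 bits remain
Read 2: bits[11:15] width=4 -> value=14 (bin 1110); offset now 15 = byte 1 bit 7; 17 bits remain
Read 3: bits[15:16] width=1 -> value=0 (bin 0); offset now 16 = byte 2 bit 0; 16 bits remain
Read 4: bits[16:25] width=9 -> value=265 (bin 100001001); offset now 25 = byte 3 bit 1; 7 bits remain
Read 5: bits[25:26] width=1 -> value=0 (bin 0); offset now 26 = byte 3 bit 2; 6 bits remain
Read 6: bits[26:31] width=5 -> value=8 (bin 01000); offset now 31 = byte 3 bit 7; 1 bits remain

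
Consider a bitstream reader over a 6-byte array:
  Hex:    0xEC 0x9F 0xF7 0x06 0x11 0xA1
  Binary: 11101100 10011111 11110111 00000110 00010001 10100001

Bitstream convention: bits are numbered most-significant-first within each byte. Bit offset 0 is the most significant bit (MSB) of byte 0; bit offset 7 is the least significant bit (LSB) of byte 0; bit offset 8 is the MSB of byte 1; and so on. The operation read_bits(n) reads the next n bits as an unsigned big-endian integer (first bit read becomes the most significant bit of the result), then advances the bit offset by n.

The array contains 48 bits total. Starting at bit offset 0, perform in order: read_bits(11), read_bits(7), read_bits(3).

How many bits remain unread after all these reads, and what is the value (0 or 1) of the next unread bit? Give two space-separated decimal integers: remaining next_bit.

Answer: 27 1

Derivation:
Read 1: bits[0:11] width=11 -> value=1892 (bin 11101100100); offset now 11 = byte 1 bit 3; 37 bits remain
Read 2: bits[11:18] width=7 -> value=127 (bin 1111111); offset now 18 = byte 2 bit 2; 30 bits remain
Read 3: bits[18:21] width=3 -> value=6 (bin 110); offset now 21 = byte 2 bit 5; 27 bits remain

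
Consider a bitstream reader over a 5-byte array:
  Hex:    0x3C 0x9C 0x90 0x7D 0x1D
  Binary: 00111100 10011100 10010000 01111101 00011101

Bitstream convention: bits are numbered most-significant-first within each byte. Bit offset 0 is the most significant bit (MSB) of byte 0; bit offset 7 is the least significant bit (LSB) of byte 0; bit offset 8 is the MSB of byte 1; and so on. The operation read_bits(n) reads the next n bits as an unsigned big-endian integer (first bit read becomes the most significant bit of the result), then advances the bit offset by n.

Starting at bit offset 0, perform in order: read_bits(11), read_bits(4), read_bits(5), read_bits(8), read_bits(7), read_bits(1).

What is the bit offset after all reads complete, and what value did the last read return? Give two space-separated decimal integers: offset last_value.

Read 1: bits[0:11] width=11 -> value=484 (bin 00111100100); offset now 11 = byte 1 bit 3; 29 bits remain
Read 2: bits[11:15] width=4 -> value=14 (bin 1110); offset now 15 = byte 1 bit 7; 25 bits remain
Read 3: bits[15:20] width=5 -> value=9 (bin 01001); offset now 20 = byte 2 bit 4; 20 bits remain
Read 4: bits[20:28] width=8 -> value=7 (bin 00000111); offset now 28 = byte 3 bit 4; 12 bits remain
Read 5: bits[28:35] width=7 -> value=104 (bin 1101000); offset now 35 = byte 4 bit 3; 5 bits remain
Read 6: bits[35:36] width=1 -> value=1 (bin 1); offset now 36 = byte 4 bit 4; 4 bits remain

Answer: 36 1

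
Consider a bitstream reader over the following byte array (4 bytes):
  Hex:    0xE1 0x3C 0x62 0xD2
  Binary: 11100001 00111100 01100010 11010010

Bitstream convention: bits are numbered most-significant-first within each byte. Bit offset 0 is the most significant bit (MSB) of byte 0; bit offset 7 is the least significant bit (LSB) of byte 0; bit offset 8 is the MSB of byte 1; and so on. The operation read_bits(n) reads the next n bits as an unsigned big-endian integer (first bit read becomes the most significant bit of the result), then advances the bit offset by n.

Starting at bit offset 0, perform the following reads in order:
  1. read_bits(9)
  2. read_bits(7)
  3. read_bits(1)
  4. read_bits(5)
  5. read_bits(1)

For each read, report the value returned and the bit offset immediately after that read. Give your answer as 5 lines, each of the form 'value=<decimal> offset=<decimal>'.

Read 1: bits[0:9] width=9 -> value=450 (bin 111000010); offset now 9 = byte 1 bit 1; 23 bits remain
Read 2: bits[9:16] width=7 -> value=60 (bin 0111100); offset now 16 = byte 2 bit 0; 16 bits remain
Read 3: bits[16:17] width=1 -> value=0 (bin 0); offset now 17 = byte 2 bit 1; 15 bits remain
Read 4: bits[17:22] width=5 -> value=24 (bin 11000); offset now 22 = byte 2 bit 6; 10 bits remain
Read 5: bits[22:23] width=1 -> value=1 (bin 1); offset now 23 = byte 2 bit 7; 9 bits remain

Answer: value=450 offset=9
value=60 offset=16
value=0 offset=17
value=24 offset=22
value=1 offset=23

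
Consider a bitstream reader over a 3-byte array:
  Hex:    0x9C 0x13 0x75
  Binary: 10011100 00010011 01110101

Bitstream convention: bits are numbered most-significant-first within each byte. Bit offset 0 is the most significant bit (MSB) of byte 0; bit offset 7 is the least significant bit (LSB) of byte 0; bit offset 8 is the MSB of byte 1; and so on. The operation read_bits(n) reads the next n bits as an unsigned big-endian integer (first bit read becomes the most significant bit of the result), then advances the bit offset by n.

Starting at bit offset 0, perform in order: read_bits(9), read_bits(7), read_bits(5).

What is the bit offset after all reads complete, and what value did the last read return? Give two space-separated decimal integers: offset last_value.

Answer: 21 14

Derivation:
Read 1: bits[0:9] width=9 -> value=312 (bin 100111000); offset now 9 = byte 1 bit 1; 15 bits remain
Read 2: bits[9:16] width=7 -> value=19 (bin 0010011); offset now 16 = byte 2 bit 0; 8 bits remain
Read 3: bits[16:21] width=5 -> value=14 (bin 01110); offset now 21 = byte 2 bit 5; 3 bits remain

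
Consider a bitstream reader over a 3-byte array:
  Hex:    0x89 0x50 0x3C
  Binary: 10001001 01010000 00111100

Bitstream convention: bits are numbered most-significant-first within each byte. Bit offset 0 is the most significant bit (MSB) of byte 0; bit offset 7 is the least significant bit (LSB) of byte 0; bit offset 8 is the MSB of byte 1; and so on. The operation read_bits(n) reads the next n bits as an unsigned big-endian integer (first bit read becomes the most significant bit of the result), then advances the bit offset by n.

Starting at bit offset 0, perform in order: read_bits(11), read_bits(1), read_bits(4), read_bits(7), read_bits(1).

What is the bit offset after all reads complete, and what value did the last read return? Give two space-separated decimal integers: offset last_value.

Read 1: bits[0:11] width=11 -> value=1098 (bin 10001001010); offset now 11 = byte 1 bit 3; 13 bits remain
Read 2: bits[11:12] width=1 -> value=1 (bin 1); offset now 12 = byte 1 bit 4; 12 bits remain
Read 3: bits[12:16] width=4 -> value=0 (bin 0000); offset now 16 = byte 2 bit 0; 8 bits remain
Read 4: bits[16:23] width=7 -> value=30 (bin 0011110); offset now 23 = byte 2 bit 7; 1 bits remain
Read 5: bits[23:24] width=1 -> value=0 (bin 0); offset now 24 = byte 3 bit 0; 0 bits remain

Answer: 24 0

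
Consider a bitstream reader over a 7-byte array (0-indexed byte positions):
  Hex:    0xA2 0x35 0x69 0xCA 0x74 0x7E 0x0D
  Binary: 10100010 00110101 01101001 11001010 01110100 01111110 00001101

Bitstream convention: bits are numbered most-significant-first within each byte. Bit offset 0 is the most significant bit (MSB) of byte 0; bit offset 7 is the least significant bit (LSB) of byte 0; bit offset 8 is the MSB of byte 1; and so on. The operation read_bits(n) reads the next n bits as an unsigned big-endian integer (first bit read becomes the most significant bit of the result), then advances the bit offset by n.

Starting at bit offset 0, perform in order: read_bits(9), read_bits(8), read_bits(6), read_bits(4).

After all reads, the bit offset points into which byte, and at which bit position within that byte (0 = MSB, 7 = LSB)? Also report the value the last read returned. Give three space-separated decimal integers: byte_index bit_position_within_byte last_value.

Read 1: bits[0:9] width=9 -> value=324 (bin 101000100); offset now 9 = byte 1 bit 1; 47 bits remain
Read 2: bits[9:17] width=8 -> value=106 (bin 01101010); offset now 17 = byte 2 bit 1; 39 bits remain
Read 3: bits[17:23] width=6 -> value=52 (bin 110100); offset now 23 = byte 2 bit 7; 33 bits remain
Read 4: bits[23:27] width=4 -> value=14 (bin 1110); offset now 27 = byte 3 bit 3; 29 bits remain

Answer: 3 3 14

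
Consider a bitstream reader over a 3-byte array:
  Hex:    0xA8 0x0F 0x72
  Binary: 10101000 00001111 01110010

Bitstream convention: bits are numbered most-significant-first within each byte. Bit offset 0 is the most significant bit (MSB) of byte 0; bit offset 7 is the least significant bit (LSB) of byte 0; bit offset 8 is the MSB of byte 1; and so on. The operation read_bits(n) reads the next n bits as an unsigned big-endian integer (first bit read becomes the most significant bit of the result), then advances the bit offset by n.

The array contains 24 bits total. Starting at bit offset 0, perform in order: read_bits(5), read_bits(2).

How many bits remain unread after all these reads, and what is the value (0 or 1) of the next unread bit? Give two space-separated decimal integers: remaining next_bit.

Read 1: bits[0:5] width=5 -> value=21 (bin 10101); offset now 5 = byte 0 bit 5; 19 bits remain
Read 2: bits[5:7] width=2 -> value=0 (bin 00); offset now 7 = byte 0 bit 7; 17 bits remain

Answer: 17 0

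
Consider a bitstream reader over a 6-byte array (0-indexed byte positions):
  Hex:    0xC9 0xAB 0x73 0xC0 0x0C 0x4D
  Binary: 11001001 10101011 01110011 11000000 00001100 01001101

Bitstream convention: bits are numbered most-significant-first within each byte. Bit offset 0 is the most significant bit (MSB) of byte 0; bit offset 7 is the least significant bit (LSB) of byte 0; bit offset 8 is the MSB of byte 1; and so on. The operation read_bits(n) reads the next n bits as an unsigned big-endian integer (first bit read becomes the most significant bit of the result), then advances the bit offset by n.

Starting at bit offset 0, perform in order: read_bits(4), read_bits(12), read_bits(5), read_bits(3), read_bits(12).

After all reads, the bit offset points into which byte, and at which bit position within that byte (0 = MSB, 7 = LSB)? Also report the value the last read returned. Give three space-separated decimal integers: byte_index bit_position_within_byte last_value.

Answer: 4 4 3072

Derivation:
Read 1: bits[0:4] width=4 -> value=12 (bin 1100); offset now 4 = byte 0 bit 4; 44 bits remain
Read 2: bits[4:16] width=12 -> value=2475 (bin 100110101011); offset now 16 = byte 2 bit 0; 32 bits remain
Read 3: bits[16:21] width=5 -> value=14 (bin 01110); offset now 21 = byte 2 bit 5; 27 bits remain
Read 4: bits[21:24] width=3 -> value=3 (bin 011); offset now 24 = byte 3 bit 0; 24 bits remain
Read 5: bits[24:36] width=12 -> value=3072 (bin 110000000000); offset now 36 = byte 4 bit 4; 12 bits remain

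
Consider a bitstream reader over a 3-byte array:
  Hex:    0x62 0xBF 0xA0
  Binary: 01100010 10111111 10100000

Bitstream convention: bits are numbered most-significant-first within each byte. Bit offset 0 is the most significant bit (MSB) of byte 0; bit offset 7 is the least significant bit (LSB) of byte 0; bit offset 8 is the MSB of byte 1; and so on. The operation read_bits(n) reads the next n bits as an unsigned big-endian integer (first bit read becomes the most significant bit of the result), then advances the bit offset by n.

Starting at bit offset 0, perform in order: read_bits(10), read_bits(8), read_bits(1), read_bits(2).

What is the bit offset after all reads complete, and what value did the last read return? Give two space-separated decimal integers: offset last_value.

Read 1: bits[0:10] width=10 -> value=394 (bin 0110001010); offset now 10 = byte 1 bit 2; 14 bits remain
Read 2: bits[10:18] width=8 -> value=254 (bin 11111110); offset now 18 = byte 2 bit 2; 6 bits remain
Read 3: bits[18:19] width=1 -> value=1 (bin 1); offset now 19 = byte 2 bit 3; 5 bits remain
Read 4: bits[19:21] width=2 -> value=0 (bin 00); offset now 21 = byte 2 bit 5; 3 bits remain

Answer: 21 0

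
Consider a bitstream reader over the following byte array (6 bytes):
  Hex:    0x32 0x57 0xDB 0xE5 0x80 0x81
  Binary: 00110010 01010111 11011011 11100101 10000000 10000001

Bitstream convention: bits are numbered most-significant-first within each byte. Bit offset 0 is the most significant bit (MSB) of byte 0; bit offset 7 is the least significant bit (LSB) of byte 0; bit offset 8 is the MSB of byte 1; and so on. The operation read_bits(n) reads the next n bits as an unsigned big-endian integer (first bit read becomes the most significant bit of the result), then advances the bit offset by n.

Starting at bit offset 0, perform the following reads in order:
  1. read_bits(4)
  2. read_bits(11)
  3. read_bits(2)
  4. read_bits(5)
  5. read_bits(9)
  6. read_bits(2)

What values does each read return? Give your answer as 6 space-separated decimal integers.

Answer: 3 299 3 22 498 3

Derivation:
Read 1: bits[0:4] width=4 -> value=3 (bin 0011); offset now 4 = byte 0 bit 4; 44 bits remain
Read 2: bits[4:15] width=11 -> value=299 (bin 00100101011); offset now 15 = byte 1 bit 7; 33 bits remain
Read 3: bits[15:17] width=2 -> value=3 (bin 11); offset now 17 = byte 2 bit 1; 31 bits remain
Read 4: bits[17:22] width=5 -> value=22 (bin 10110); offset now 22 = byte 2 bit 6; 26 bits remain
Read 5: bits[22:31] width=9 -> value=498 (bin 111110010); offset now 31 = byte 3 bit 7; 17 bits remain
Read 6: bits[31:33] width=2 -> value=3 (bin 11); offset now 33 = byte 4 bit 1; 15 bits remain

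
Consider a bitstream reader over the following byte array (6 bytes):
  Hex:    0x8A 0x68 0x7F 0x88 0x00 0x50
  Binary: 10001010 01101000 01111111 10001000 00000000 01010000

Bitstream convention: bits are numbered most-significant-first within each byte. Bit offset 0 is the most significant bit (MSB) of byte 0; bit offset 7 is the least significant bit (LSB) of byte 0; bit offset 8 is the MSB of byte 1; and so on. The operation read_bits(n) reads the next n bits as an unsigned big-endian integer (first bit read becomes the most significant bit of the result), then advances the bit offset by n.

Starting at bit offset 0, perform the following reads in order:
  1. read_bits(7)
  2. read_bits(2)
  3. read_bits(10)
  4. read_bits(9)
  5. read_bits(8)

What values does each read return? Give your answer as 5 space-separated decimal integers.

Answer: 69 0 835 504 128

Derivation:
Read 1: bits[0:7] width=7 -> value=69 (bin 1000101); offset now 7 = byte 0 bit 7; 41 bits remain
Read 2: bits[7:9] width=2 -> value=0 (bin 00); offset now 9 = byte 1 bit 1; 39 bits remain
Read 3: bits[9:19] width=10 -> value=835 (bin 1101000011); offset now 19 = byte 2 bit 3; 29 bits remain
Read 4: bits[19:28] width=9 -> value=504 (bin 111111000); offset now 28 = byte 3 bit 4; 20 bits remain
Read 5: bits[28:36] width=8 -> value=128 (bin 10000000); offset now 36 = byte 4 bit 4; 12 bits remain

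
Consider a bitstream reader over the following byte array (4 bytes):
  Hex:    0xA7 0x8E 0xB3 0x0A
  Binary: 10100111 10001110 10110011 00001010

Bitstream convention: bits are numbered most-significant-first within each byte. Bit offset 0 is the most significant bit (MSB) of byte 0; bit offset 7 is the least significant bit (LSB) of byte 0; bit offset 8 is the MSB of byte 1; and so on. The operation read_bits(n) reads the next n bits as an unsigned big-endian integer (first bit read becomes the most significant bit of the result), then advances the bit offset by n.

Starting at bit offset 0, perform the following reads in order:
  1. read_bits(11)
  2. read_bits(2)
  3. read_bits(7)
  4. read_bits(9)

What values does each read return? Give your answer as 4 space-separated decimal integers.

Answer: 1340 1 107 97

Derivation:
Read 1: bits[0:11] width=11 -> value=1340 (bin 10100111100); offset now 11 = byte 1 bit 3; 21 bits remain
Read 2: bits[11:13] width=2 -> value=1 (bin 01); offset now 13 = byte 1 bit 5; 19 bits remain
Read 3: bits[13:20] width=7 -> value=107 (bin 1101011); offset now 20 = byte 2 bit 4; 12 bits remain
Read 4: bits[20:29] width=9 -> value=97 (bin 001100001); offset now 29 = byte 3 bit 5; 3 bits remain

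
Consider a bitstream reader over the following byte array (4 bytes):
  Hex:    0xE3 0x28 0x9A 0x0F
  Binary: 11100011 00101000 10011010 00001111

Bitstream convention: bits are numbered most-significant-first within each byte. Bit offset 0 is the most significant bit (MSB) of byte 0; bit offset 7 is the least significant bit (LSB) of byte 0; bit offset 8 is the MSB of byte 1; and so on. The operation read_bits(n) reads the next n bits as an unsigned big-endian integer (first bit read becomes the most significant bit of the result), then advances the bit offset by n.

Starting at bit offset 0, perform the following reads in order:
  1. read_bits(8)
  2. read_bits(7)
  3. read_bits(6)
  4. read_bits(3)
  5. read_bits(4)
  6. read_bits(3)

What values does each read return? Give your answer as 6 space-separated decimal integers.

Answer: 227 20 19 2 0 7

Derivation:
Read 1: bits[0:8] width=8 -> value=227 (bin 11100011); offset now 8 = byte 1 bit 0; 24 bits remain
Read 2: bits[8:15] width=7 -> value=20 (bin 0010100); offset now 15 = byte 1 bit 7; 17 bits remain
Read 3: bits[15:21] width=6 -> value=19 (bin 010011); offset now 21 = byte 2 bit 5; 11 bits remain
Read 4: bits[21:24] width=3 -> value=2 (bin 010); offset now 24 = byte 3 bit 0; 8 bits remain
Read 5: bits[24:28] width=4 -> value=0 (bin 0000); offset now 28 = byte 3 bit 4; 4 bits remain
Read 6: bits[28:31] width=3 -> value=7 (bin 111); offset now 31 = byte 3 bit 7; 1 bits remain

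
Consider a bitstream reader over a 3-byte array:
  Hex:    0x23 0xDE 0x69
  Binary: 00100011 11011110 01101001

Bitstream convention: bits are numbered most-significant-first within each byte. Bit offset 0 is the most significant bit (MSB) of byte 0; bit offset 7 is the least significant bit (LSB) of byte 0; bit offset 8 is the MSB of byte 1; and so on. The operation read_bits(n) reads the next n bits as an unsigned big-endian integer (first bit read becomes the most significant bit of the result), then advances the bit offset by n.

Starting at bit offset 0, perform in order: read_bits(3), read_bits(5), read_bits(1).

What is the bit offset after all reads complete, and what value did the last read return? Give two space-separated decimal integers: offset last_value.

Read 1: bits[0:3] width=3 -> value=1 (bin 001); offset now 3 = byte 0 bit 3; 21 bits remain
Read 2: bits[3:8] width=5 -> value=3 (bin 00011); offset now 8 = byte 1 bit 0; 16 bits remain
Read 3: bits[8:9] width=1 -> value=1 (bin 1); offset now 9 = byte 1 bit 1; 15 bits remain

Answer: 9 1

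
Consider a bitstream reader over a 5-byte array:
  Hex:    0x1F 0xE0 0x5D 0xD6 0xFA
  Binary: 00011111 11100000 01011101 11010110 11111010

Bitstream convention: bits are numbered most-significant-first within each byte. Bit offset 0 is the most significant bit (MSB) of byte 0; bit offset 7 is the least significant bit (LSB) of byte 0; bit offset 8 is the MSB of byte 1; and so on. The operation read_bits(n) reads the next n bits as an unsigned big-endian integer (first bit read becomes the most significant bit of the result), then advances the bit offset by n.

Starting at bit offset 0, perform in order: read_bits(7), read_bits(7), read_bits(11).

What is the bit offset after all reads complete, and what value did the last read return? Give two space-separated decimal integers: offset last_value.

Answer: 25 187

Derivation:
Read 1: bits[0:7] width=7 -> value=15 (bin 0001111); offset now 7 = byte 0 bit 7; 33 bits remain
Read 2: bits[7:14] width=7 -> value=120 (bin 1111000); offset now 14 = byte 1 bit 6; 26 bits remain
Read 3: bits[14:25] width=11 -> value=187 (bin 00010111011); offset now 25 = byte 3 bit 1; 15 bits remain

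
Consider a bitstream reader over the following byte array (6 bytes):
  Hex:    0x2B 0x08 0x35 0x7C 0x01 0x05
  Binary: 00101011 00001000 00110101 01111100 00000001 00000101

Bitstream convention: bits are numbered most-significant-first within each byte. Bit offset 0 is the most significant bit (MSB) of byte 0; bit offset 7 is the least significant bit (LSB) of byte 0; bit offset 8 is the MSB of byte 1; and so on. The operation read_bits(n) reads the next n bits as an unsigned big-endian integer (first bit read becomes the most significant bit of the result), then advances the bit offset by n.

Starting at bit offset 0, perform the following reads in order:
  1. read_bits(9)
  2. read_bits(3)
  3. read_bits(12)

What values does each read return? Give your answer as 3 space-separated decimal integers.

Answer: 86 0 2101

Derivation:
Read 1: bits[0:9] width=9 -> value=86 (bin 001010110); offset now 9 = byte 1 bit 1; 39 bits remain
Read 2: bits[9:12] width=3 -> value=0 (bin 000); offset now 12 = byte 1 bit 4; 36 bits remain
Read 3: bits[12:24] width=12 -> value=2101 (bin 100000110101); offset now 24 = byte 3 bit 0; 24 bits remain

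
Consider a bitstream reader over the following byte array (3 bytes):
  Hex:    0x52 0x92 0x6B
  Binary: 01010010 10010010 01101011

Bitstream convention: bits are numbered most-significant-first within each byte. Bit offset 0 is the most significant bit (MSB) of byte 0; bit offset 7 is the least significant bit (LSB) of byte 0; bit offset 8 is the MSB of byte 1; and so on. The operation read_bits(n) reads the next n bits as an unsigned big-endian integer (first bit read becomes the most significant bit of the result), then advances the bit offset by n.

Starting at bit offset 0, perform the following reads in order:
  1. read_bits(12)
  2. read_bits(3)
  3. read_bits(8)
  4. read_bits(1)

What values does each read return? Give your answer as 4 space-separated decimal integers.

Read 1: bits[0:12] width=12 -> value=1321 (bin 010100101001); offset now 12 = byte 1 bit 4; 12 bits remain
Read 2: bits[12:15] width=3 -> value=1 (bin 001); offset now 15 = byte 1 bit 7; 9 bits remain
Read 3: bits[15:23] width=8 -> value=53 (bin 00110101); offset now 23 = byte 2 bit 7; 1 bits remain
Read 4: bits[23:24] width=1 -> value=1 (bin 1); offset now 24 = byte 3 bit 0; 0 bits remain

Answer: 1321 1 53 1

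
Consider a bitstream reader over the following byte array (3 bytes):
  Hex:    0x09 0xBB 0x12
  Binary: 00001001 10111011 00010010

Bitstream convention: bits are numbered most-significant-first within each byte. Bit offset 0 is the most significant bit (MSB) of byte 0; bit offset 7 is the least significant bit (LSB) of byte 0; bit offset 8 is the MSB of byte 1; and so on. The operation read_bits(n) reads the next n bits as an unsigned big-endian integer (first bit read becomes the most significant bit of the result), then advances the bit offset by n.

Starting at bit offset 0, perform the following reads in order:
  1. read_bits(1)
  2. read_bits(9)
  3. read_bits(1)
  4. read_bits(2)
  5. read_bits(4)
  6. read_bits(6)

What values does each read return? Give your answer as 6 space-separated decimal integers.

Answer: 0 38 1 3 6 9

Derivation:
Read 1: bits[0:1] width=1 -> value=0 (bin 0); offset now 1 = byte 0 bit 1; 23 bits remain
Read 2: bits[1:10] width=9 -> value=38 (bin 000100110); offset now 10 = byte 1 bit 2; 14 bits remain
Read 3: bits[10:11] width=1 -> value=1 (bin 1); offset now 11 = byte 1 bit 3; 13 bits remain
Read 4: bits[11:13] width=2 -> value=3 (bin 11); offset now 13 = byte 1 bit 5; 11 bits remain
Read 5: bits[13:17] width=4 -> value=6 (bin 0110); offset now 17 = byte 2 bit 1; 7 bits remain
Read 6: bits[17:23] width=6 -> value=9 (bin 001001); offset now 23 = byte 2 bit 7; 1 bits remain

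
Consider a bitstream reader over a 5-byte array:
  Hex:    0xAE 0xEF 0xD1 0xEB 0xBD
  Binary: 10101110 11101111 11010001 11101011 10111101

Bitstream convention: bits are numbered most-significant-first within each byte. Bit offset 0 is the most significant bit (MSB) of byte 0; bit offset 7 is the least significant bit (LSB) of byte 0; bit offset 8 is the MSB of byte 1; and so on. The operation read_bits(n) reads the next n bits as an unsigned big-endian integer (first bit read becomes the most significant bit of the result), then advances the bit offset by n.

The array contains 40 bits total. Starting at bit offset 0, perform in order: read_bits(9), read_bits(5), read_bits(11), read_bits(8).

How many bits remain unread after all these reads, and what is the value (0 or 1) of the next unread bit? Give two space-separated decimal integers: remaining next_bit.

Read 1: bits[0:9] width=9 -> value=349 (bin 101011101); offset now 9 = byte 1 bit 1; 31 bits remain
Read 2: bits[9:14] width=5 -> value=27 (bin 11011); offset now 14 = byte 1 bit 6; 26 bits remain
Read 3: bits[14:25] width=11 -> value=1955 (bin 11110100011); offset now 25 = byte 3 bit 1; 15 bits remain
Read 4: bits[25:33] width=8 -> value=215 (bin 11010111); offset now 33 = byte 4 bit 1; 7 bits remain

Answer: 7 0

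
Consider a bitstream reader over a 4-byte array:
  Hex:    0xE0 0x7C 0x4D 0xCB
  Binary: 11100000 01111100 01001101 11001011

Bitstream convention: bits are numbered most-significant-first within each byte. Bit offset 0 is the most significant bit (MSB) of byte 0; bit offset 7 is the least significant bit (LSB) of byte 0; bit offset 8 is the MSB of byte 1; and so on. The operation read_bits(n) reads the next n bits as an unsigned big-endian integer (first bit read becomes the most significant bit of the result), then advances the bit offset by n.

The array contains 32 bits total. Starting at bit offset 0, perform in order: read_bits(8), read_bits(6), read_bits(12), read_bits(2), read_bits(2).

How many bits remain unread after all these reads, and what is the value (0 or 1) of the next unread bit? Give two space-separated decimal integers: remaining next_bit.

Answer: 2 1

Derivation:
Read 1: bits[0:8] width=8 -> value=224 (bin 11100000); offset now 8 = byte 1 bit 0; 24 bits remain
Read 2: bits[8:14] width=6 -> value=31 (bin 011111); offset now 14 = byte 1 bit 6; 18 bits remain
Read 3: bits[14:26] width=12 -> value=311 (bin 000100110111); offset now 26 = byte 3 bit 2; 6 bits remain
Read 4: bits[26:28] width=2 -> value=0 (bin 00); offset now 28 = byte 3 bit 4; 4 bits remain
Read 5: bits[28:30] width=2 -> value=2 (bin 10); offset now 30 = byte 3 bit 6; 2 bits remain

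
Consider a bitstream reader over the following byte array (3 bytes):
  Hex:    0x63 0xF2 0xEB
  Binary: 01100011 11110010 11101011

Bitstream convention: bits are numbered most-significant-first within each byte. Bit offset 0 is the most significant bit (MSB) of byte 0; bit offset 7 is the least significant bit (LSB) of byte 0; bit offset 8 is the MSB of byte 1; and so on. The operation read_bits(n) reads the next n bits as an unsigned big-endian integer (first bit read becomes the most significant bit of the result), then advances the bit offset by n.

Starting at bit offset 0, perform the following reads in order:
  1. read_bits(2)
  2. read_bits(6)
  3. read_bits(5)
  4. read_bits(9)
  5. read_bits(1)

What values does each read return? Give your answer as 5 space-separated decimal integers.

Read 1: bits[0:2] width=2 -> value=1 (bin 01); offset now 2 = byte 0 bit 2; 22 bits remain
Read 2: bits[2:8] width=6 -> value=35 (bin 100011); offset now 8 = byte 1 bit 0; 16 bits remain
Read 3: bits[8:13] width=5 -> value=30 (bin 11110); offset now 13 = byte 1 bit 5; 11 bits remain
Read 4: bits[13:22] width=9 -> value=186 (bin 010111010); offset now 22 = byte 2 bit 6; 2 bits remain
Read 5: bits[22:23] width=1 -> value=1 (bin 1); offset now 23 = byte 2 bit 7; 1 bits remain

Answer: 1 35 30 186 1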